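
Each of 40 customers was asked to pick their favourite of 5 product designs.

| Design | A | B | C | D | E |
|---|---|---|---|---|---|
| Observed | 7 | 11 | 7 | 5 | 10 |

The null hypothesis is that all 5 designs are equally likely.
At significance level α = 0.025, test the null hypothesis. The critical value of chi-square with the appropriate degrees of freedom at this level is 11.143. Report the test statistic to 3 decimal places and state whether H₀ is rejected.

Under H₀ each category has probability 1/5, so each expected count is 40/5 = 8.
χ² = (7−8)²/8 + (11−8)²/8 + (7−8)²/8 + (5−8)²/8 + (10−8)²/8
   = 0.1250 + 1.1250 + 0.1250 + 1.1250 + 0.5000
Sum = 3.000
df = 4. Since 3.000 < 11.143, we do not reject H₀.

3.000; do not reject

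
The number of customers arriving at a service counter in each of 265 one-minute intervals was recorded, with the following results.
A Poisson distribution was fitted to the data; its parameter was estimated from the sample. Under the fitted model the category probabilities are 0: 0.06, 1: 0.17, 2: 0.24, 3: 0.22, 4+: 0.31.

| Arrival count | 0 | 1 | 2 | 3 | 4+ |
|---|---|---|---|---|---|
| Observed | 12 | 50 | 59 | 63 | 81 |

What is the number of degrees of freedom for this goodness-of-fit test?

3

There are k = 5 categories and 1 parameter estimated from the data, so df = 5 − 1 − 1 = 3.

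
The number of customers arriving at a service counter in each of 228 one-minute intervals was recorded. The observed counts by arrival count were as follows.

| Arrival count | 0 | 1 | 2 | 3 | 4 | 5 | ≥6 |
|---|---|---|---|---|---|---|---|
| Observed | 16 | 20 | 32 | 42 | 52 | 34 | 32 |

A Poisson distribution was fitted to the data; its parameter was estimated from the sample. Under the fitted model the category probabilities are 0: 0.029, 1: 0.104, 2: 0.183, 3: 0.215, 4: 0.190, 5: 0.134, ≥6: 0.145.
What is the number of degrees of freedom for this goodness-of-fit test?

There are k = 7 categories and 1 parameter estimated from the data, so df = 7 − 1 − 1 = 5.

5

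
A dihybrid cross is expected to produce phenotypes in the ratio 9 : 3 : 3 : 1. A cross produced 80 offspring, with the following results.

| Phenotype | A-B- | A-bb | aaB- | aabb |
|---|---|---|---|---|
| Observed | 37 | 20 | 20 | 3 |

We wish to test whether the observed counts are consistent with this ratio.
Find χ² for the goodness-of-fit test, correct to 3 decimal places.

5.556

Ratio total = 16. Expected counts: 80×9/16 = 45, 80×3/16 = 15, 80×3/16 = 15, 80×1/16 = 5.
A-B-: (37 − 45)²/45 = 64/45 = 1.4222
A-bb: (20 − 15)²/15 = 25/15 = 1.6667
aaB-: (20 − 15)²/15 = 25/15 = 1.6667
aabb: (3 − 5)²/5 = 4/5 = 0.8000
Sum = 5.556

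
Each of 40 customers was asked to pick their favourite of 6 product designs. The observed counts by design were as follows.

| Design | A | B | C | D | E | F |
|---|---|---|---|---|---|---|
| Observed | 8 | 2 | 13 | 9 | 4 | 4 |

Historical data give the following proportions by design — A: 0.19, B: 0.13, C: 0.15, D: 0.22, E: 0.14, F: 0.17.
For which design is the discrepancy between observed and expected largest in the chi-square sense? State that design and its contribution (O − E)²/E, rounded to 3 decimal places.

Expected counts E_i = n·p_i: 40×0.19 = 7.6, 40×0.13 = 5.2, 40×0.15 = 6, 40×0.22 = 8.8, 40×0.14 = 5.6, 40×0.17 = 6.8.
A: (8 − 7.6)²/7.6 = 0.16/7.6 = 0.0211
B: (2 − 5.2)²/5.2 = 10.24/5.2 = 1.9692
C: (13 − 6)²/6 = 49/6 = 8.1667
D: (9 − 8.8)²/8.8 = 0.04/8.8 = 0.0045
E: (4 − 5.6)²/5.6 = 2.56/5.6 = 0.4571
F: (4 − 6.8)²/6.8 = 7.84/6.8 = 1.1529
The largest term is for C: 8.167.

C, 8.167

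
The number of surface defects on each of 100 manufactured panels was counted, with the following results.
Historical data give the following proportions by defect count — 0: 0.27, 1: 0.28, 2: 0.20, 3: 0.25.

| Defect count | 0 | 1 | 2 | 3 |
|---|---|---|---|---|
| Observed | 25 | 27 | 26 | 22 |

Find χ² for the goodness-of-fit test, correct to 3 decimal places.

2.344

Expected counts E_i = n·p_i: 100×0.27 = 27, 100×0.28 = 28, 100×0.20 = 20, 100×0.25 = 25.
0: (25 − 27)²/27 = 4/27 = 0.1481
1: (27 − 28)²/28 = 1/28 = 0.0357
2: (26 − 20)²/20 = 36/20 = 1.8000
3: (22 − 25)²/25 = 9/25 = 0.3600
Sum = 2.344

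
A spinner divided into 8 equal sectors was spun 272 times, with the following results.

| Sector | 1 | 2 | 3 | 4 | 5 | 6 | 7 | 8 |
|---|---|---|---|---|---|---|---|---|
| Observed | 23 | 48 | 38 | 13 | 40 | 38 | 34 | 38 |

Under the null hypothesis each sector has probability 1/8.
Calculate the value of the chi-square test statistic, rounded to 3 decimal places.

Expected count for each of the 8 categories: 272/8 = 34.
cat         O        E   (O−E)²/E
1          23       34     3.5588
2          48       34     5.7647
3          38       34     0.4706
4          13       34    12.9706
5          40       34     1.0588
6          38       34     0.4706
7          34       34     0.0000
8          38       34     0.4706
Sum = 24.765

24.765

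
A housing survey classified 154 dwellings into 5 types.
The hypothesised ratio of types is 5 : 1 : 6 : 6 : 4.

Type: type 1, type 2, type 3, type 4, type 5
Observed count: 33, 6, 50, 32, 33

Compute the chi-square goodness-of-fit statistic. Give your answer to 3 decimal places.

5.055

Ratio total = 22. Expected counts: 154×5/22 = 35, 154×1/22 = 7, 154×6/22 = 42, 154×6/22 = 42, 154×4/22 = 28.
cat         O        E   (O−E)²/E
type 1     33       35     0.1143
type 2      6        7     0.1429
type 3     50       42     1.5238
type 4     32       42     2.3810
type 5     33       28     0.8929
Sum = 5.055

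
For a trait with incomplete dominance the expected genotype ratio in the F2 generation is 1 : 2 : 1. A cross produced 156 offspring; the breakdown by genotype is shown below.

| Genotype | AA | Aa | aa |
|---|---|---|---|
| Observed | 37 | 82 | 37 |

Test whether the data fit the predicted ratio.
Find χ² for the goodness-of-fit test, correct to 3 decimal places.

0.410

Ratio total = 4. Expected counts: 156×1/4 = 39, 156×2/4 = 78, 156×1/4 = 39.
cat         O        E   (O−E)²/E
AA         37       39     0.1026
Aa         82       78     0.2051
aa         37       39     0.1026
Sum = 0.410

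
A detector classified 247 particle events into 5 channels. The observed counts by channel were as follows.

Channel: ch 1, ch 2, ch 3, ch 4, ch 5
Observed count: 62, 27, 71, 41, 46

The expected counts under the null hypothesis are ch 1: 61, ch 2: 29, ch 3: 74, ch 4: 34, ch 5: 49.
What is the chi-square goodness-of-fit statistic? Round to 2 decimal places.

1.90

cat         O        E   (O−E)²/E
ch 1       62       61      0.016
ch 2       27       29      0.138
ch 3       71       74      0.122
ch 4       41       34      1.441
ch 5       46       49      0.184
Sum = 1.90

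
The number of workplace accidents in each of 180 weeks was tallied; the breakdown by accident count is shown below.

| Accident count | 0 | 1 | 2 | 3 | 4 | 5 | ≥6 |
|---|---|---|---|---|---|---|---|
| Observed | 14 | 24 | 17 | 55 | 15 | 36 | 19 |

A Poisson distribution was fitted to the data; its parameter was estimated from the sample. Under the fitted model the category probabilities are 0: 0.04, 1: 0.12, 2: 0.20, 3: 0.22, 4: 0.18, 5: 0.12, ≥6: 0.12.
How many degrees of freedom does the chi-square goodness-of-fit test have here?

5

There are k = 7 categories and 1 parameter estimated from the data, so df = 7 − 1 − 1 = 5.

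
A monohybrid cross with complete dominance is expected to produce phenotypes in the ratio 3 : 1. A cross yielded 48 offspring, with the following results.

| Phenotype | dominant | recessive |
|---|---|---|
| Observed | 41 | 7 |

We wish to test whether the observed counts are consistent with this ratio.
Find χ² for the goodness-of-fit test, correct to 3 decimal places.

Ratio total = 4. Expected counts: 48×3/4 = 36, 48×1/4 = 12.
dominant: (41 − 36)²/36 = 25/36 = 0.6944
recessive: (7 − 12)²/12 = 25/12 = 2.0833
Sum = 2.778

2.778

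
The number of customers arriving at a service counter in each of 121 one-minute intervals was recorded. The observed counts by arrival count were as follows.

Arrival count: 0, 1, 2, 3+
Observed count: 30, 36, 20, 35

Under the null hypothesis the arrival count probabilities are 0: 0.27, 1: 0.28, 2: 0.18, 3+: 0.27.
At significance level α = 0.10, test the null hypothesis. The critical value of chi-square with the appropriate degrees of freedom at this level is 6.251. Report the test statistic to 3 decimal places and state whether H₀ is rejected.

0.663; do not reject

Expected counts E_i = n·p_i: 121×0.27 = 32.67, 121×0.28 = 33.88, 121×0.18 = 21.78, 121×0.27 = 32.67.
0: (30 − 32.67)²/32.67 = 7.1289/32.67 = 0.2182
1: (36 − 33.88)²/33.88 = 4.4944/33.88 = 0.1327
2: (20 − 21.78)²/21.78 = 3.1684/21.78 = 0.1455
3+: (35 − 32.67)²/32.67 = 5.4289/32.67 = 0.1662
Sum = 0.663
df = 3. Since 0.663 < 6.251, we do not reject H₀.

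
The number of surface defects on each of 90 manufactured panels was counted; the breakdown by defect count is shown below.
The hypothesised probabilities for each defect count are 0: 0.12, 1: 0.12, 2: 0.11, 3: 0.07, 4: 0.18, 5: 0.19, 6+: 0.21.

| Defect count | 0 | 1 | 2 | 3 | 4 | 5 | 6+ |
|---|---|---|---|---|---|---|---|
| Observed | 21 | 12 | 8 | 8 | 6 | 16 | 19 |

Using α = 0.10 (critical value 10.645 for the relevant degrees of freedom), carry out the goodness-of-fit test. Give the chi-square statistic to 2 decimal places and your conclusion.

17.08; reject

Expected counts E_i = n·p_i: 90×0.12 = 10.8, 90×0.12 = 10.8, 90×0.11 = 9.9, 90×0.07 = 6.3, 90×0.18 = 16.2, 90×0.19 = 17.1, 90×0.21 = 18.9.
χ² = (21−10.8)²/10.8 + (12−10.8)²/10.8 + (8−9.9)²/9.9 + (8−6.3)²/6.3 + (6−16.2)²/16.2 + (16−17.1)²/17.1 + (19−18.9)²/18.9
   = 9.633 + 0.133 + 0.365 + 0.459 + 6.422 + 0.071 + 0.001
Sum = 17.08
df = 6. Since 17.08 > 10.645, we reject H₀.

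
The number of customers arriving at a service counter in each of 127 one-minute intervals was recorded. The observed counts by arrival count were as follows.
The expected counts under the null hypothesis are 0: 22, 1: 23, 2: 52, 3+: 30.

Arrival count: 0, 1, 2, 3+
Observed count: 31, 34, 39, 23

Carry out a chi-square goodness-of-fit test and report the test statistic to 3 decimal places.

χ² = (31−22)²/22 + (34−23)²/23 + (39−52)²/52 + (23−30)²/30
   = 3.6818 + 5.2609 + 3.2500 + 1.6333
Sum = 13.826

13.826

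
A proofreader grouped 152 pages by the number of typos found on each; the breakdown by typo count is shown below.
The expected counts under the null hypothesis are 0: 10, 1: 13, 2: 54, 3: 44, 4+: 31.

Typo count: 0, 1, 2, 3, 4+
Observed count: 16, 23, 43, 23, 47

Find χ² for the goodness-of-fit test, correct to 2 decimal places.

31.81

cat         O        E   (O−E)²/E
0          16       10      3.600
1          23       13      7.692
2          43       54      2.241
3          23       44     10.023
4+         47       31      8.258
Sum = 31.81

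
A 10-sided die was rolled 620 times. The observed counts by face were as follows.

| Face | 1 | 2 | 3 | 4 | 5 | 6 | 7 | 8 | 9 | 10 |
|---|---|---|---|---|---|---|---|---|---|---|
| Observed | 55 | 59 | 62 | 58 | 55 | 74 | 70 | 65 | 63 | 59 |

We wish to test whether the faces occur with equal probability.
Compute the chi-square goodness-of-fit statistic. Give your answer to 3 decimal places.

5.645

Expected count for each of the 10 categories: 620/10 = 62.
cat         O        E   (O−E)²/E
1          55       62     0.7903
2          59       62     0.1452
3          62       62     0.0000
4          58       62     0.2581
5          55       62     0.7903
6          74       62     2.3226
7          70       62     1.0323
8          65       62     0.1452
9          63       62     0.0161
10         59       62     0.1452
Sum = 5.645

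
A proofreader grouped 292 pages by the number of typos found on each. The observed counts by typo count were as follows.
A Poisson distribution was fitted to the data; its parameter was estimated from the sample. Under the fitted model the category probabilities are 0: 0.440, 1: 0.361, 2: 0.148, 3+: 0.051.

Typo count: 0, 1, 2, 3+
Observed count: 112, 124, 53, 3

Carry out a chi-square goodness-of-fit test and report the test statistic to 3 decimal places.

Expected counts E_i = n·p_i: 292×0.440 = 128.48, 292×0.361 = 105.412, 292×0.148 = 43.216, 292×0.051 = 14.892.
cat         O        E   (O−E)²/E
0         112   128.48     2.1139
1         124  105.412     3.2777
2          53   43.216     2.2151
3+          3   14.892     9.4964
Sum = 17.103

17.103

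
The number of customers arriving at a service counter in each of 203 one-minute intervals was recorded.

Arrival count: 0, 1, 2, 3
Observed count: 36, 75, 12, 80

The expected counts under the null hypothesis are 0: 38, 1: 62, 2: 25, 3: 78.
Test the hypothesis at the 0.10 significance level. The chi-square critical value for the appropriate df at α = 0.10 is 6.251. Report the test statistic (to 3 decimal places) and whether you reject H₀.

0: (36 − 38)²/38 = 4/38 = 0.1053
1: (75 − 62)²/62 = 169/62 = 2.7258
2: (12 − 25)²/25 = 169/25 = 6.7600
3: (80 − 78)²/78 = 4/78 = 0.0513
Sum = 9.642
df = 3. Since 9.642 > 6.251, we reject H₀.

9.642; reject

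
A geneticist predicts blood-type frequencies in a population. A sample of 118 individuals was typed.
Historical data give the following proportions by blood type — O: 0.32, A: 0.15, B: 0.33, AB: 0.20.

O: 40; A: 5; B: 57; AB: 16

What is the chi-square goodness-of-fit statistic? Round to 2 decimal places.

Expected counts E_i = n·p_i: 118×0.32 = 37.76, 118×0.15 = 17.7, 118×0.33 = 38.94, 118×0.20 = 23.6.
cat         O        E   (O−E)²/E
O          40    37.76      0.133
A           5     17.7      9.112
B          57    38.94      8.376
AB         16     23.6      2.447
Sum = 20.07

20.07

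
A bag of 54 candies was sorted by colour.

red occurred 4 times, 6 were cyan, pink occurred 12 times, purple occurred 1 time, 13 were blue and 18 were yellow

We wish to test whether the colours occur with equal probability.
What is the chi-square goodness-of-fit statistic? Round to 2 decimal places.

22.67

Expected count for each of the 6 categories: 54/6 = 9.
cat         O        E   (O−E)²/E
red         4        9      2.778
cyan        6        9      1.000
pink       12        9      1.000
purple      1        9      7.111
blue       13        9      1.778
yellow     18        9      9.000
Sum = 22.67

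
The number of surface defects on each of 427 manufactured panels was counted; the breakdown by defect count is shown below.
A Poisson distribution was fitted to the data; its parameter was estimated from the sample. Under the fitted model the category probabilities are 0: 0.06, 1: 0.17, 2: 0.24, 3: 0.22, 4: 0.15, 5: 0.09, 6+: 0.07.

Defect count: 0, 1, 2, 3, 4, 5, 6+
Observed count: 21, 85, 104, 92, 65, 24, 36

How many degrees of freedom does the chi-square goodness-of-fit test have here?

There are k = 7 categories and 1 parameter estimated from the data, so df = 7 − 1 − 1 = 5.

5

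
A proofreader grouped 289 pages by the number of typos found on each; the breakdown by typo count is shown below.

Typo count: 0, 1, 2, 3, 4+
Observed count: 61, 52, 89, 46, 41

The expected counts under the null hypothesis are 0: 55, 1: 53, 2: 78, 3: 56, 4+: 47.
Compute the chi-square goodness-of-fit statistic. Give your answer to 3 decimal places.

4.776

cat         O        E   (O−E)²/E
0          61       55     0.6545
1          52       53     0.0189
2          89       78     1.5513
3          46       56     1.7857
4+         41       47     0.7660
Sum = 4.776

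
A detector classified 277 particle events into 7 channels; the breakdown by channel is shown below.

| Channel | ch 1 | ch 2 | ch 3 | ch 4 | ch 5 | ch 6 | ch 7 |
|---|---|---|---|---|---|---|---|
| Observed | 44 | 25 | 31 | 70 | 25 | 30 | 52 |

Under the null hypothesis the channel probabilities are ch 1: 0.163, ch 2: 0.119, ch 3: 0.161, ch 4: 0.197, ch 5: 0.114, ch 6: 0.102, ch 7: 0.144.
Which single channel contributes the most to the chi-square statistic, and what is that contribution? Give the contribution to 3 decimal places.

ch 4, 4.364

Expected counts E_i = n·p_i: 277×0.163 = 45.151, 277×0.119 = 32.963, 277×0.161 = 44.597, 277×0.197 = 54.569, 277×0.114 = 31.578, 277×0.102 = 28.254, 277×0.144 = 39.888.
cat         O        E   (O−E)²/E
ch 1       44   45.151     0.0293
ch 2       25   32.963     1.9237
ch 3       31   44.597     4.1455
ch 4       70   54.569     4.3636
ch 5       25   31.578     1.3703
ch 6       30   28.254     0.1079
ch 7       52   39.888     3.6778
The largest term is for ch 4: 4.364.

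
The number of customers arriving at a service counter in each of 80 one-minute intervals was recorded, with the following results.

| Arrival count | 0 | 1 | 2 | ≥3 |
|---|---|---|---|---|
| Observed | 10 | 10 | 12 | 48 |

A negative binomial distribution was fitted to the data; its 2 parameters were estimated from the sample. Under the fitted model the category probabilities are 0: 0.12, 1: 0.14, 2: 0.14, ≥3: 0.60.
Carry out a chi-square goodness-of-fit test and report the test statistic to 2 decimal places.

Expected counts E_i = n·p_i: 80×0.12 = 9.6, 80×0.14 = 11.2, 80×0.14 = 11.2, 80×0.60 = 48.
χ² = (10−9.6)²/9.6 + (10−11.2)²/11.2 + (12−11.2)²/11.2 + (48−48)²/48
   = 0.017 + 0.129 + 0.057 + 0.000
Sum = 0.20

0.20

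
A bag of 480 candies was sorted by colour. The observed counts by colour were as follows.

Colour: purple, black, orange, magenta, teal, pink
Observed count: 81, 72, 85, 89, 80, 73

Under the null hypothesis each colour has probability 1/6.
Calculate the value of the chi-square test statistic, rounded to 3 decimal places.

2.750

Under H₀ each category has probability 1/6, so each expected count is 480/6 = 80.
purple: (81 − 80)²/80 = 1/80 = 0.0125
black: (72 − 80)²/80 = 64/80 = 0.8000
orange: (85 − 80)²/80 = 25/80 = 0.3125
magenta: (89 − 80)²/80 = 81/80 = 1.0125
teal: (80 − 80)²/80 = 0/80 = 0.0000
pink: (73 − 80)²/80 = 49/80 = 0.6125
Sum = 2.750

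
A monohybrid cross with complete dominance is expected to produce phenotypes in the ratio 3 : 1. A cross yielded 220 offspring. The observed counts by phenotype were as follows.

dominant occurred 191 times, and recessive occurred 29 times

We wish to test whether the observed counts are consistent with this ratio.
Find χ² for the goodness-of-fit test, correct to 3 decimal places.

Ratio total = 4. Expected counts: 220×3/4 = 165, 220×1/4 = 55.
χ² = (191−165)²/165 + (29−55)²/55
   = 4.0970 + 12.2909
Sum = 16.388

16.388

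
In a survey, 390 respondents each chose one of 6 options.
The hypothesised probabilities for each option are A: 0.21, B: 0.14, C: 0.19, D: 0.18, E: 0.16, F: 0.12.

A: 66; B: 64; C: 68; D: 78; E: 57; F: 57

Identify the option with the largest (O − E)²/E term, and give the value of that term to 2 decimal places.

A, 3.09

Expected counts E_i = n·p_i: 390×0.21 = 81.9, 390×0.14 = 54.6, 390×0.19 = 74.1, 390×0.18 = 70.2, 390×0.16 = 62.4, 390×0.12 = 46.8.
χ² = (66−81.9)²/81.9 + (64−54.6)²/54.6 + (68−74.1)²/74.1 + (78−70.2)²/70.2 + (57−62.4)²/62.4 + (57−46.8)²/46.8
   = 3.087 + 1.618 + 0.502 + 0.867 + 0.467 + 2.223
The largest term is for A: 3.09.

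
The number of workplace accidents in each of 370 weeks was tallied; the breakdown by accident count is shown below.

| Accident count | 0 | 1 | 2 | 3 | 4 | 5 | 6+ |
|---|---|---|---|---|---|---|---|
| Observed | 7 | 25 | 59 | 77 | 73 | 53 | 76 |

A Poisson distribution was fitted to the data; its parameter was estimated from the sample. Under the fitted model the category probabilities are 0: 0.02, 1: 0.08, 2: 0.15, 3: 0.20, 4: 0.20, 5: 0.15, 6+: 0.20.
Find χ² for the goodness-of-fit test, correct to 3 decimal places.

Expected counts E_i = n·p_i: 370×0.02 = 7.4, 370×0.08 = 29.6, 370×0.15 = 55.5, 370×0.20 = 74, 370×0.20 = 74, 370×0.15 = 55.5, 370×0.20 = 74.
0: (7 − 7.4)²/7.4 = 0.16/7.4 = 0.0216
1: (25 − 29.6)²/29.6 = 21.16/29.6 = 0.7149
2: (59 − 55.5)²/55.5 = 12.25/55.5 = 0.2207
3: (77 − 74)²/74 = 9/74 = 0.1216
4: (73 − 74)²/74 = 1/74 = 0.0135
5: (53 − 55.5)²/55.5 = 6.25/55.5 = 0.1126
6+: (76 − 74)²/74 = 4/74 = 0.0541
Sum = 1.259

1.259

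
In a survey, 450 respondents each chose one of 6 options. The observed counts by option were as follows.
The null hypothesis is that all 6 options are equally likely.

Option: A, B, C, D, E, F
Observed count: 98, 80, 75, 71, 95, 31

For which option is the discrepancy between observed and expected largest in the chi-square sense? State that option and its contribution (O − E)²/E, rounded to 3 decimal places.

F, 25.813

Expected count for each of the 6 categories: 450/6 = 75.
cat         O        E   (O−E)²/E
A          98       75     7.0533
B          80       75     0.3333
C          75       75     0.0000
D          71       75     0.2133
E          95       75     5.3333
F          31       75    25.8133
The largest term is for F: 25.813.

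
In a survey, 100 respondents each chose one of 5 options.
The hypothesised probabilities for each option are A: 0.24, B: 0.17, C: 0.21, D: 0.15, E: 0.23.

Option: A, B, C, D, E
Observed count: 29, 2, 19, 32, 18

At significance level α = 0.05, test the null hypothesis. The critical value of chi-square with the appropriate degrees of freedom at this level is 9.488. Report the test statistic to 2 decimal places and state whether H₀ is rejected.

34.82; reject

Expected counts E_i = n·p_i: 100×0.24 = 24, 100×0.17 = 17, 100×0.21 = 21, 100×0.15 = 15, 100×0.23 = 23.
A: (29 − 24)²/24 = 25/24 = 1.042
B: (2 − 17)²/17 = 225/17 = 13.235
C: (19 − 21)²/21 = 4/21 = 0.190
D: (32 − 15)²/15 = 289/15 = 19.267
E: (18 − 23)²/23 = 25/23 = 1.087
Sum = 34.82
df = 4. Since 34.82 > 9.488, we reject H₀.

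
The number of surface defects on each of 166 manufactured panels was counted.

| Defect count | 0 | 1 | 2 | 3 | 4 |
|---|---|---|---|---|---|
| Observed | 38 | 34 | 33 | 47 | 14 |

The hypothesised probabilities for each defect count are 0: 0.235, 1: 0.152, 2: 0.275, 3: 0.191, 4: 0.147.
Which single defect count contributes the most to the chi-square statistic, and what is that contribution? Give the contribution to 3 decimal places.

Expected counts E_i = n·p_i: 166×0.235 = 39.01, 166×0.152 = 25.232, 166×0.275 = 45.65, 166×0.191 = 31.706, 166×0.147 = 24.402.
cat         O        E   (O−E)²/E
0          38    39.01     0.0261
1          34   25.232     3.0468
2          33    45.65     3.5054
3          47   31.706     7.3774
4          14   24.402     4.4341
The largest term is for 3: 7.377.

3, 7.377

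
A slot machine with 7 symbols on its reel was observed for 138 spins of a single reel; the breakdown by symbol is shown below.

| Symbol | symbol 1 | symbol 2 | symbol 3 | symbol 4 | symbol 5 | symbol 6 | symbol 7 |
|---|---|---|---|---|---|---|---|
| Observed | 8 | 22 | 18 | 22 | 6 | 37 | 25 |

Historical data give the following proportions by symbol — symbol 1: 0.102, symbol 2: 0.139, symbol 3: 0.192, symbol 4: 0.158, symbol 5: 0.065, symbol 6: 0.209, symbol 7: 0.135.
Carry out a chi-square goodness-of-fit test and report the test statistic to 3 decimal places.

11.232

Expected counts E_i = n·p_i: 138×0.102 = 14.076, 138×0.139 = 19.182, 138×0.192 = 26.496, 138×0.158 = 21.804, 138×0.065 = 8.97, 138×0.209 = 28.842, 138×0.135 = 18.63.
cat           O        E   (O−E)²/E
symbol 1      8   14.076     2.6227
symbol 2     22   19.182     0.4140
symbol 3     18   26.496     2.7243
symbol 4     22   21.804     0.0018
symbol 5      6     8.97     0.9834
symbol 6     37   28.842     2.3075
symbol 7     25    18.63     2.1780
Sum = 11.232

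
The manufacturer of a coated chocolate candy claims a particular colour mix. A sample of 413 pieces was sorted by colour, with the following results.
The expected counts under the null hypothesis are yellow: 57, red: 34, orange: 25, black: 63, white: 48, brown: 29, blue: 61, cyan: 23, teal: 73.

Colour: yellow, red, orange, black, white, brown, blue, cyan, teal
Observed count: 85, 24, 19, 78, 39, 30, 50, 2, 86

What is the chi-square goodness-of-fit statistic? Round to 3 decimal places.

yellow: (85 − 57)²/57 = 784/57 = 13.7544
red: (24 − 34)²/34 = 100/34 = 2.9412
orange: (19 − 25)²/25 = 36/25 = 1.4400
black: (78 − 63)²/63 = 225/63 = 3.5714
white: (39 − 48)²/48 = 81/48 = 1.6875
brown: (30 − 29)²/29 = 1/29 = 0.0345
blue: (50 − 61)²/61 = 121/61 = 1.9836
cyan: (2 − 23)²/23 = 441/23 = 19.1739
teal: (86 − 73)²/73 = 169/73 = 2.3151
Sum = 46.902

46.902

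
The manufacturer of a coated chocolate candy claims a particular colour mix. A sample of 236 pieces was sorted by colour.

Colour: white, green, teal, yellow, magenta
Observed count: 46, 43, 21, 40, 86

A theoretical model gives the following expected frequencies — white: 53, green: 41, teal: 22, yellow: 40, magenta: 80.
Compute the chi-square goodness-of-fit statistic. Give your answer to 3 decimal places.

1.518

χ² = (46−53)²/53 + (43−41)²/41 + (21−22)²/22 + (40−40)²/40 + (86−80)²/80
   = 0.9245 + 0.0976 + 0.0455 + 0.0000 + 0.4500
Sum = 1.518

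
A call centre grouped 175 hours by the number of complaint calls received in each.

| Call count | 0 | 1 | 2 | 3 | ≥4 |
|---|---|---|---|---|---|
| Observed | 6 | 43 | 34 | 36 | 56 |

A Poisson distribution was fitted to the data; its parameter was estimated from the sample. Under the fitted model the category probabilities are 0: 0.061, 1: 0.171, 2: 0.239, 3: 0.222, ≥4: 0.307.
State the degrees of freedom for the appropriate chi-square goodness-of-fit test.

3

There are k = 5 categories and 1 parameter estimated from the data, so df = 5 − 1 − 1 = 3.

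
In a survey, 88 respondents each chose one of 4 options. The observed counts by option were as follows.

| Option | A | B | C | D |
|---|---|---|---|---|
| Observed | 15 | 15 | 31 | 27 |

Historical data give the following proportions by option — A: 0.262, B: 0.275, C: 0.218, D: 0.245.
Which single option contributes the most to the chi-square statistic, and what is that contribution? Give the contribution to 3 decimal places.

Expected counts E_i = n·p_i: 88×0.262 = 23.056, 88×0.275 = 24.2, 88×0.218 = 19.184, 88×0.245 = 21.56.
cat         O        E   (O−E)²/E
A          15   23.056     2.8148
B          15     24.2     3.4975
C          31   19.184     7.2778
D          27    21.56     1.3726
The largest term is for C: 7.278.

C, 7.278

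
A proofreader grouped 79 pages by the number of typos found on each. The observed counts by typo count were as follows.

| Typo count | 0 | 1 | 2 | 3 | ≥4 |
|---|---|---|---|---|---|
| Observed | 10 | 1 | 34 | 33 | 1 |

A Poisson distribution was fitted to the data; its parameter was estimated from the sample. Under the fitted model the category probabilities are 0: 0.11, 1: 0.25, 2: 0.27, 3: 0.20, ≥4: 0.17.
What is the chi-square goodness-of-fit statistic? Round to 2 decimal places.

55.75

Expected counts E_i = n·p_i: 79×0.11 = 8.69, 79×0.25 = 19.75, 79×0.27 = 21.33, 79×0.20 = 15.8, 79×0.17 = 13.43.
χ² = (10−8.69)²/8.69 + (1−19.75)²/19.75 + (34−21.33)²/21.33 + (33−15.8)²/15.8 + (1−13.43)²/13.43
   = 0.197 + 17.801 + 7.526 + 18.724 + 11.504
Sum = 55.75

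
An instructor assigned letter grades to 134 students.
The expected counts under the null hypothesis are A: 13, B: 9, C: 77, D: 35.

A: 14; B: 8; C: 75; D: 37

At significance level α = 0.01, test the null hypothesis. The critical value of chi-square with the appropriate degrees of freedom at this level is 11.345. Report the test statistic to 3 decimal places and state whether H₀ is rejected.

cat         O        E   (O−E)²/E
A          14       13     0.0769
B           8        9     0.1111
C          75       77     0.0519
D          37       35     0.1143
Sum = 0.354
df = 3. Since 0.354 < 11.345, we do not reject H₀.

0.354; do not reject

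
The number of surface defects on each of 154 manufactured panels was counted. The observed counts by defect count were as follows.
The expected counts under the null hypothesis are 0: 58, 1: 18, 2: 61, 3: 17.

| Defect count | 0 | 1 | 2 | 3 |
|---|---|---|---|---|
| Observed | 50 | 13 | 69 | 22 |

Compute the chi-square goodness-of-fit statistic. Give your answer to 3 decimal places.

0: (50 − 58)²/58 = 64/58 = 1.1034
1: (13 − 18)²/18 = 25/18 = 1.3889
2: (69 − 61)²/61 = 64/61 = 1.0492
3: (22 − 17)²/17 = 25/17 = 1.4706
Sum = 5.012

5.012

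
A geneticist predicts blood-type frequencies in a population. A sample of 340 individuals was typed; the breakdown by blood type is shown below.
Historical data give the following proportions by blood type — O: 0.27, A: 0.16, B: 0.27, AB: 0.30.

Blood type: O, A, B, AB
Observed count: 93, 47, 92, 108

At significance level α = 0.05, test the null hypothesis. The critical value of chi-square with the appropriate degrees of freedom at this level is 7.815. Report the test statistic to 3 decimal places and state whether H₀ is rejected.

Expected counts E_i = n·p_i: 340×0.27 = 91.8, 340×0.16 = 54.4, 340×0.27 = 91.8, 340×0.30 = 102.
O: (93 − 91.8)²/91.8 = 1.44/91.8 = 0.0157
A: (47 − 54.4)²/54.4 = 54.76/54.4 = 1.0066
B: (92 − 91.8)²/91.8 = 0.04/91.8 = 0.0004
AB: (108 − 102)²/102 = 36/102 = 0.3529
Sum = 1.376
df = 3. Since 1.376 < 7.815, we do not reject H₀.

1.376; do not reject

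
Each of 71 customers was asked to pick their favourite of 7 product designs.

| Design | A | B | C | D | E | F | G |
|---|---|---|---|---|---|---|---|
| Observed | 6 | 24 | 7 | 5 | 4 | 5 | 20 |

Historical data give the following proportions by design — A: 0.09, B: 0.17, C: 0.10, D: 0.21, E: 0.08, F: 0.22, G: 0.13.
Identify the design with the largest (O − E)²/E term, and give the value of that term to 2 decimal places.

Expected counts E_i = n·p_i: 71×0.09 = 6.39, 71×0.17 = 12.07, 71×0.10 = 7.1, 71×0.21 = 14.91, 71×0.08 = 5.68, 71×0.22 = 15.62, 71×0.13 = 9.23.
A: (6 − 6.39)²/6.39 = 0.1521/6.39 = 0.024
B: (24 − 12.07)²/12.07 = 142.3249/12.07 = 11.792
C: (7 − 7.1)²/7.1 = 0.01/7.1 = 0.001
D: (5 − 14.91)²/14.91 = 98.2081/14.91 = 6.587
E: (4 − 5.68)²/5.68 = 2.8224/5.68 = 0.497
F: (5 − 15.62)²/15.62 = 112.7844/15.62 = 7.221
G: (20 − 9.23)²/9.23 = 115.9929/9.23 = 12.567
The largest term is for G: 12.57.

G, 12.57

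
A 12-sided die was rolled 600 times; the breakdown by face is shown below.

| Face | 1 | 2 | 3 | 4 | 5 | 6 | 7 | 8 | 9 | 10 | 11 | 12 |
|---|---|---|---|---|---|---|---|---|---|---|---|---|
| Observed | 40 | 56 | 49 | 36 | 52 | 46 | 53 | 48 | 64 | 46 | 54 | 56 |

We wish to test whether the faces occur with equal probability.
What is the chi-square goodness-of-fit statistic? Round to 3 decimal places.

12.600

Under H₀ each category has probability 1/12, so each expected count is 600/12 = 50.
χ² = (40−50)²/50 + (56−50)²/50 + (49−50)²/50 + (36−50)²/50 + (52−50)²/50 + (46−50)²/50 + (53−50)²/50 + (48−50)²/50 + (64−50)²/50 + (46−50)²/50 + (54−50)²/50 + (56−50)²/50
   = 2.0000 + 0.7200 + 0.0200 + 3.9200 + 0.0800 + 0.3200 + 0.1800 + 0.0800 + 3.9200 + 0.3200 + 0.3200 + 0.7200
Sum = 12.600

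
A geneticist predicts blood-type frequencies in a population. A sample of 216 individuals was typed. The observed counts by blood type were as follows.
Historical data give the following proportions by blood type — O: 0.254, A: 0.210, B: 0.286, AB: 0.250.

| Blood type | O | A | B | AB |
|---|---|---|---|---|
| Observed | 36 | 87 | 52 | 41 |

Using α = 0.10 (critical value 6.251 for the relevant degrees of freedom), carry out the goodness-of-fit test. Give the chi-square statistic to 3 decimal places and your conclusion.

49.388; reject

Expected counts E_i = n·p_i: 216×0.254 = 54.864, 216×0.210 = 45.36, 216×0.286 = 61.776, 216×0.250 = 54.
cat         O        E   (O−E)²/E
O          36   54.864     6.4860
A          87    45.36    38.2251
B          52   61.776     1.5470
AB         41       54     3.1296
Sum = 49.388
df = 3. Since 49.388 > 6.251, we reject H₀.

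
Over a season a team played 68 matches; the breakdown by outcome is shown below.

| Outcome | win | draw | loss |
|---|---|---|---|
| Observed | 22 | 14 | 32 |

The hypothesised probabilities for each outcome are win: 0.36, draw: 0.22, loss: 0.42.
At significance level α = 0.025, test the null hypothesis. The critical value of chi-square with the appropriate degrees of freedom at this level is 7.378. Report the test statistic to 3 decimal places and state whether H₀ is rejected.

Expected counts E_i = n·p_i: 68×0.36 = 24.48, 68×0.22 = 14.96, 68×0.42 = 28.56.
win: (22 − 24.48)²/24.48 = 6.1504/24.48 = 0.2512
draw: (14 − 14.96)²/14.96 = 0.9216/14.96 = 0.0616
loss: (32 − 28.56)²/28.56 = 11.8336/28.56 = 0.4143
Sum = 0.727
df = 2. Since 0.727 < 7.378, we do not reject H₀.

0.727; do not reject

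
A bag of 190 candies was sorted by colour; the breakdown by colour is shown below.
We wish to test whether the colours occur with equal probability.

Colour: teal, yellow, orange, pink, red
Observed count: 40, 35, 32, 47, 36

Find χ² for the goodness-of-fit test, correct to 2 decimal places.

Under H₀ each category has probability 1/5, so each expected count is 190/5 = 38.
teal: (40 − 38)²/38 = 4/38 = 0.105
yellow: (35 − 38)²/38 = 9/38 = 0.237
orange: (32 − 38)²/38 = 36/38 = 0.947
pink: (47 − 38)²/38 = 81/38 = 2.132
red: (36 − 38)²/38 = 4/38 = 0.105
Sum = 3.53

3.53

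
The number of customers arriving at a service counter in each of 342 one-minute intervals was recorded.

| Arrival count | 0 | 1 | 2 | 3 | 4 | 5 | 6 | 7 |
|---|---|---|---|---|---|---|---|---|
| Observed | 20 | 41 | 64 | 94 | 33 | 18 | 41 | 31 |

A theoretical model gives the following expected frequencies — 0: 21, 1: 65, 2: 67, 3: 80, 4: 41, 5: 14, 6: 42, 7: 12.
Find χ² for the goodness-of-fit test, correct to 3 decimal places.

44.304

cat         O        E   (O−E)²/E
0          20       21     0.0476
1          41       65     8.8615
2          64       67     0.1343
3          94       80     2.4500
4          33       41     1.5610
5          18       14     1.1429
6          41       42     0.0238
7          31       12    30.0833
Sum = 44.304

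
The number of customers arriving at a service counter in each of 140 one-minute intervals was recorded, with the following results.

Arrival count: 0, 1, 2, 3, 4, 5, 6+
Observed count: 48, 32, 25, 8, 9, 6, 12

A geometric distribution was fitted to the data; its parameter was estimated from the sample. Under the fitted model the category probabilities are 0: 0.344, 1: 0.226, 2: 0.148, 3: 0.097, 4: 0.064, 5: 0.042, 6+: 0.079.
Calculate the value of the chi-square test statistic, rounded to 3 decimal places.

Expected counts E_i = n·p_i: 140×0.344 = 48.16, 140×0.226 = 31.64, 140×0.148 = 20.72, 140×0.097 = 13.58, 140×0.064 = 8.96, 140×0.042 = 5.88, 140×0.079 = 11.06.
χ² = (48−48.16)²/48.16 + (32−31.64)²/31.64 + (25−20.72)²/20.72 + (8−13.58)²/13.58 + (9−8.96)²/8.96 + (6−5.88)²/5.88 + (12−11.06)²/11.06
   = 0.0005 + 0.0041 + 0.8841 + 2.2928 + 0.0002 + 0.0024 + 0.0799
Sum = 3.264

3.264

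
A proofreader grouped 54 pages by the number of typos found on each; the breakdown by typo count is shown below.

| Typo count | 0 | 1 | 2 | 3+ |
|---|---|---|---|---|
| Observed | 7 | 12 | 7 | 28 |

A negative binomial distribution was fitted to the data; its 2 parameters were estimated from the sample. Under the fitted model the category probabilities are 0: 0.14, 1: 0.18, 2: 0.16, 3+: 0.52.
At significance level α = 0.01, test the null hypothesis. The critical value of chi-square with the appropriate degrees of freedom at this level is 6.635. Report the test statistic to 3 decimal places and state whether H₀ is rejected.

0.888; do not reject

Expected counts E_i = n·p_i: 54×0.14 = 7.56, 54×0.18 = 9.72, 54×0.16 = 8.64, 54×0.52 = 28.08.
χ² = (7−7.56)²/7.56 + (12−9.72)²/9.72 + (7−8.64)²/8.64 + (28−28.08)²/28.08
   = 0.0415 + 0.5348 + 0.3113 + 0.0002
Sum = 0.888
df = 1. Since 0.888 < 6.635, we do not reject H₀.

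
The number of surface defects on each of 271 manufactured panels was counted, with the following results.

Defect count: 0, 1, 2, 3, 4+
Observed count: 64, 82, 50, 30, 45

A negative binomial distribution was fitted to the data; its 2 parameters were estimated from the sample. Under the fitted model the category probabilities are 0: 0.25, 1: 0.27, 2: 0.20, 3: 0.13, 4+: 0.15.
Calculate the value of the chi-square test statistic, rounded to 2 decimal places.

2.84

Expected counts E_i = n·p_i: 271×0.25 = 67.75, 271×0.27 = 73.17, 271×0.20 = 54.2, 271×0.13 = 35.23, 271×0.15 = 40.65.
cat         O        E   (O−E)²/E
0          64    67.75      0.208
1          82    73.17      1.066
2          50     54.2      0.325
3          30    35.23      0.776
4+         45    40.65      0.465
Sum = 2.84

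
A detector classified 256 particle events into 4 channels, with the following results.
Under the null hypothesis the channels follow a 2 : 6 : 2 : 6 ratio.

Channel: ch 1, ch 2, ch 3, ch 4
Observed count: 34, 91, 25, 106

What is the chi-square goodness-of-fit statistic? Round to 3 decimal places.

2.958

Ratio total = 16. Expected counts: 256×2/16 = 32, 256×6/16 = 96, 256×2/16 = 32, 256×6/16 = 96.
χ² = (34−32)²/32 + (91−96)²/96 + (25−32)²/32 + (106−96)²/96
   = 0.1250 + 0.2604 + 1.5313 + 1.0417
Sum = 2.958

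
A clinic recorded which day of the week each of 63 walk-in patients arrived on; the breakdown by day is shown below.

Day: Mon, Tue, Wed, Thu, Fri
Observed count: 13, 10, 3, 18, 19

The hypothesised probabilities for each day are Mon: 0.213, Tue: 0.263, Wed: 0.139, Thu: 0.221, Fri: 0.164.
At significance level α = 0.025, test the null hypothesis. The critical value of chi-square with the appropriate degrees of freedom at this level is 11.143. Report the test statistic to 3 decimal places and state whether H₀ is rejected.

Expected counts E_i = n·p_i: 63×0.213 = 13.419, 63×0.263 = 16.569, 63×0.139 = 8.757, 63×0.221 = 13.923, 63×0.164 = 10.332.
Mon: (13 − 13.419)²/13.419 = 0.175561/13.419 = 0.0131
Tue: (10 − 16.569)²/16.569 = 43.151761/16.569 = 2.6044
Wed: (3 − 8.757)²/8.757 = 33.143049/8.757 = 3.7847
Thu: (18 − 13.923)²/13.923 = 16.621929/13.923 = 1.1938
Fri: (19 − 10.332)²/10.332 = 75.134224/10.332 = 7.2720
Sum = 14.868
df = 4. Since 14.868 > 11.143, we reject H₀.

14.868; reject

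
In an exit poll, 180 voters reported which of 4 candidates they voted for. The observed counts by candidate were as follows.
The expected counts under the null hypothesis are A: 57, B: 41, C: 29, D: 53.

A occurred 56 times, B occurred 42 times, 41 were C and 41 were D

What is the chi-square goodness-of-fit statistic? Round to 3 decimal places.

A: (56 − 57)²/57 = 1/57 = 0.0175
B: (42 − 41)²/41 = 1/41 = 0.0244
C: (41 − 29)²/29 = 144/29 = 4.9655
D: (41 − 53)²/53 = 144/53 = 2.7170
Sum = 7.724

7.724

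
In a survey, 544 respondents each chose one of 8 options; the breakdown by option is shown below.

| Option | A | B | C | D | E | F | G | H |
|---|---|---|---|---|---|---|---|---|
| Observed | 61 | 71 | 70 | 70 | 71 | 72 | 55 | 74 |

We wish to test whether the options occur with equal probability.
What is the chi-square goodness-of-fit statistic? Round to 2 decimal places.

4.35

Under H₀ each category has probability 1/8, so each expected count is 544/8 = 68.
χ² = (61−68)²/68 + (71−68)²/68 + (70−68)²/68 + (70−68)²/68 + (71−68)²/68 + (72−68)²/68 + (55−68)²/68 + (74−68)²/68
   = 0.721 + 0.132 + 0.059 + 0.059 + 0.132 + 0.235 + 2.485 + 0.529
Sum = 4.35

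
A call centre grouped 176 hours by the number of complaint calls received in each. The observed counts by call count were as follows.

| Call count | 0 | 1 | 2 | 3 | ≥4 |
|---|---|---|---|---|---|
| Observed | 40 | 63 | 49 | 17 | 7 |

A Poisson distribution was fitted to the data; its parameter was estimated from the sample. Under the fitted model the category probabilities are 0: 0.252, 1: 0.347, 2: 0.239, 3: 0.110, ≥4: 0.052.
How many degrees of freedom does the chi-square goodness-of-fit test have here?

3

There are k = 5 categories and 1 parameter estimated from the data, so df = 5 − 1 − 1 = 3.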